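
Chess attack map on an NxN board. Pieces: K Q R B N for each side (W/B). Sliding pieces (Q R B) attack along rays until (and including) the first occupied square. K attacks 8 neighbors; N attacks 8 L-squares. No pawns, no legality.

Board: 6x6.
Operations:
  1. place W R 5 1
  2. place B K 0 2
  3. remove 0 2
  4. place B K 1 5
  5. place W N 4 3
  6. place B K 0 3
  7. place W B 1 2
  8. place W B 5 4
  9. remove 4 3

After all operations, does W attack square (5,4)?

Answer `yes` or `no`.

Op 1: place WR@(5,1)
Op 2: place BK@(0,2)
Op 3: remove (0,2)
Op 4: place BK@(1,5)
Op 5: place WN@(4,3)
Op 6: place BK@(0,3)
Op 7: place WB@(1,2)
Op 8: place WB@(5,4)
Op 9: remove (4,3)
Per-piece attacks for W:
  WB@(1,2): attacks (2,3) (3,4) (4,5) (2,1) (3,0) (0,3) (0,1) [ray(-1,1) blocked at (0,3)]
  WR@(5,1): attacks (5,2) (5,3) (5,4) (5,0) (4,1) (3,1) (2,1) (1,1) (0,1) [ray(0,1) blocked at (5,4)]
  WB@(5,4): attacks (4,5) (4,3) (3,2) (2,1) (1,0)
W attacks (5,4): yes

Answer: yes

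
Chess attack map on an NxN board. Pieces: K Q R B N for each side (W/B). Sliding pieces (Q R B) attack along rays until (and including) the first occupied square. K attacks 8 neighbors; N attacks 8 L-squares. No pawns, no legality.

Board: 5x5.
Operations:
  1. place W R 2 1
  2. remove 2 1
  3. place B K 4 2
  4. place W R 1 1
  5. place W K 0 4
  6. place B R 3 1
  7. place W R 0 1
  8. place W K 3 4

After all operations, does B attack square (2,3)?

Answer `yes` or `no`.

Answer: no

Derivation:
Op 1: place WR@(2,1)
Op 2: remove (2,1)
Op 3: place BK@(4,2)
Op 4: place WR@(1,1)
Op 5: place WK@(0,4)
Op 6: place BR@(3,1)
Op 7: place WR@(0,1)
Op 8: place WK@(3,4)
Per-piece attacks for B:
  BR@(3,1): attacks (3,2) (3,3) (3,4) (3,0) (4,1) (2,1) (1,1) [ray(0,1) blocked at (3,4); ray(-1,0) blocked at (1,1)]
  BK@(4,2): attacks (4,3) (4,1) (3,2) (3,3) (3,1)
B attacks (2,3): no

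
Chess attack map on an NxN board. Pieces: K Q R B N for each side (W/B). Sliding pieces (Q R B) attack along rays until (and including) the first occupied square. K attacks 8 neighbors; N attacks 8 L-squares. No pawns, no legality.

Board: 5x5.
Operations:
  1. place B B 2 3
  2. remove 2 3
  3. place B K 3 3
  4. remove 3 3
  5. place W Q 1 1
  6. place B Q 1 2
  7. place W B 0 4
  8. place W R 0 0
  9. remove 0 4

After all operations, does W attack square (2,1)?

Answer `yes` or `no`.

Op 1: place BB@(2,3)
Op 2: remove (2,3)
Op 3: place BK@(3,3)
Op 4: remove (3,3)
Op 5: place WQ@(1,1)
Op 6: place BQ@(1,2)
Op 7: place WB@(0,4)
Op 8: place WR@(0,0)
Op 9: remove (0,4)
Per-piece attacks for W:
  WR@(0,0): attacks (0,1) (0,2) (0,3) (0,4) (1,0) (2,0) (3,0) (4,0)
  WQ@(1,1): attacks (1,2) (1,0) (2,1) (3,1) (4,1) (0,1) (2,2) (3,3) (4,4) (2,0) (0,2) (0,0) [ray(0,1) blocked at (1,2); ray(-1,-1) blocked at (0,0)]
W attacks (2,1): yes

Answer: yes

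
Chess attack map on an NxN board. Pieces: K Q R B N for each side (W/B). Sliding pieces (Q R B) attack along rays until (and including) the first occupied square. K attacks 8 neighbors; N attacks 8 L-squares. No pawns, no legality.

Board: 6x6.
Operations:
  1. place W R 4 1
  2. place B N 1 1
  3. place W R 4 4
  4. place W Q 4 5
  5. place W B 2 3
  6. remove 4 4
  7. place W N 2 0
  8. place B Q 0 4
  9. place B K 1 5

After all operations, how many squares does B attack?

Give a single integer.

Answer: 20

Derivation:
Op 1: place WR@(4,1)
Op 2: place BN@(1,1)
Op 3: place WR@(4,4)
Op 4: place WQ@(4,5)
Op 5: place WB@(2,3)
Op 6: remove (4,4)
Op 7: place WN@(2,0)
Op 8: place BQ@(0,4)
Op 9: place BK@(1,5)
Per-piece attacks for B:
  BQ@(0,4): attacks (0,5) (0,3) (0,2) (0,1) (0,0) (1,4) (2,4) (3,4) (4,4) (5,4) (1,5) (1,3) (2,2) (3,1) (4,0) [ray(1,1) blocked at (1,5)]
  BN@(1,1): attacks (2,3) (3,2) (0,3) (3,0)
  BK@(1,5): attacks (1,4) (2,5) (0,5) (2,4) (0,4)
Union (20 distinct): (0,0) (0,1) (0,2) (0,3) (0,4) (0,5) (1,3) (1,4) (1,5) (2,2) (2,3) (2,4) (2,5) (3,0) (3,1) (3,2) (3,4) (4,0) (4,4) (5,4)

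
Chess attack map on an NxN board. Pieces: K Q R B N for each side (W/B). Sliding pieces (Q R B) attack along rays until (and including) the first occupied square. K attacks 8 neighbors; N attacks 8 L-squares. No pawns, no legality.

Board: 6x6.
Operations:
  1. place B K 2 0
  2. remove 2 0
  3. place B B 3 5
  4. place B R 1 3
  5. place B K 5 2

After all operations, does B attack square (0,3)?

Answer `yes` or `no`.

Answer: yes

Derivation:
Op 1: place BK@(2,0)
Op 2: remove (2,0)
Op 3: place BB@(3,5)
Op 4: place BR@(1,3)
Op 5: place BK@(5,2)
Per-piece attacks for B:
  BR@(1,3): attacks (1,4) (1,5) (1,2) (1,1) (1,0) (2,3) (3,3) (4,3) (5,3) (0,3)
  BB@(3,5): attacks (4,4) (5,3) (2,4) (1,3) [ray(-1,-1) blocked at (1,3)]
  BK@(5,2): attacks (5,3) (5,1) (4,2) (4,3) (4,1)
B attacks (0,3): yes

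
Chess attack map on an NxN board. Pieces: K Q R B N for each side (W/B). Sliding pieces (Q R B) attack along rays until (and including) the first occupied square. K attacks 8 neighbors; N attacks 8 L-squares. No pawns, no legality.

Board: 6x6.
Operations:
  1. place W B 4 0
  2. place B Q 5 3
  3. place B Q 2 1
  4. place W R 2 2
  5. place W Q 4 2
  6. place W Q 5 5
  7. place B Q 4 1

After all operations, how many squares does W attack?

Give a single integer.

Op 1: place WB@(4,0)
Op 2: place BQ@(5,3)
Op 3: place BQ@(2,1)
Op 4: place WR@(2,2)
Op 5: place WQ@(4,2)
Op 6: place WQ@(5,5)
Op 7: place BQ@(4,1)
Per-piece attacks for W:
  WR@(2,2): attacks (2,3) (2,4) (2,5) (2,1) (3,2) (4,2) (1,2) (0,2) [ray(0,-1) blocked at (2,1); ray(1,0) blocked at (4,2)]
  WB@(4,0): attacks (5,1) (3,1) (2,2) [ray(-1,1) blocked at (2,2)]
  WQ@(4,2): attacks (4,3) (4,4) (4,5) (4,1) (5,2) (3,2) (2,2) (5,3) (5,1) (3,3) (2,4) (1,5) (3,1) (2,0) [ray(0,-1) blocked at (4,1); ray(-1,0) blocked at (2,2); ray(1,1) blocked at (5,3)]
  WQ@(5,5): attacks (5,4) (5,3) (4,5) (3,5) (2,5) (1,5) (0,5) (4,4) (3,3) (2,2) [ray(0,-1) blocked at (5,3); ray(-1,-1) blocked at (2,2)]
Union (23 distinct): (0,2) (0,5) (1,2) (1,5) (2,0) (2,1) (2,2) (2,3) (2,4) (2,5) (3,1) (3,2) (3,3) (3,5) (4,1) (4,2) (4,3) (4,4) (4,5) (5,1) (5,2) (5,3) (5,4)

Answer: 23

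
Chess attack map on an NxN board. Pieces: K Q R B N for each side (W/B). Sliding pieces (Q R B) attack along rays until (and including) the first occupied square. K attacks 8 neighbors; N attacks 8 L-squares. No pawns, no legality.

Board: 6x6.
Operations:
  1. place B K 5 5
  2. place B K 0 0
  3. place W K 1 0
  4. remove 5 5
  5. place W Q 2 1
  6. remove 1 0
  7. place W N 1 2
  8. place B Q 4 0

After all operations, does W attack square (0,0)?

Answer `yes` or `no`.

Answer: yes

Derivation:
Op 1: place BK@(5,5)
Op 2: place BK@(0,0)
Op 3: place WK@(1,0)
Op 4: remove (5,5)
Op 5: place WQ@(2,1)
Op 6: remove (1,0)
Op 7: place WN@(1,2)
Op 8: place BQ@(4,0)
Per-piece attacks for W:
  WN@(1,2): attacks (2,4) (3,3) (0,4) (2,0) (3,1) (0,0)
  WQ@(2,1): attacks (2,2) (2,3) (2,4) (2,5) (2,0) (3,1) (4,1) (5,1) (1,1) (0,1) (3,2) (4,3) (5,4) (3,0) (1,2) (1,0) [ray(-1,1) blocked at (1,2)]
W attacks (0,0): yes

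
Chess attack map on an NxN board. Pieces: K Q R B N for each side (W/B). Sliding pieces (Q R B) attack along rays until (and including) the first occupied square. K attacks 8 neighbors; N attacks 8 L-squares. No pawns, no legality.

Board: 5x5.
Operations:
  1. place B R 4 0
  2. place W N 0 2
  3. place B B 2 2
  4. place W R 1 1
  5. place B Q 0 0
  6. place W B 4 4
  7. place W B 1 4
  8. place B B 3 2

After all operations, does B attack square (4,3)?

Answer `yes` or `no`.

Op 1: place BR@(4,0)
Op 2: place WN@(0,2)
Op 3: place BB@(2,2)
Op 4: place WR@(1,1)
Op 5: place BQ@(0,0)
Op 6: place WB@(4,4)
Op 7: place WB@(1,4)
Op 8: place BB@(3,2)
Per-piece attacks for B:
  BQ@(0,0): attacks (0,1) (0,2) (1,0) (2,0) (3,0) (4,0) (1,1) [ray(0,1) blocked at (0,2); ray(1,0) blocked at (4,0); ray(1,1) blocked at (1,1)]
  BB@(2,2): attacks (3,3) (4,4) (3,1) (4,0) (1,3) (0,4) (1,1) [ray(1,1) blocked at (4,4); ray(1,-1) blocked at (4,0); ray(-1,-1) blocked at (1,1)]
  BB@(3,2): attacks (4,3) (4,1) (2,3) (1,4) (2,1) (1,0) [ray(-1,1) blocked at (1,4)]
  BR@(4,0): attacks (4,1) (4,2) (4,3) (4,4) (3,0) (2,0) (1,0) (0,0) [ray(0,1) blocked at (4,4); ray(-1,0) blocked at (0,0)]
B attacks (4,3): yes

Answer: yes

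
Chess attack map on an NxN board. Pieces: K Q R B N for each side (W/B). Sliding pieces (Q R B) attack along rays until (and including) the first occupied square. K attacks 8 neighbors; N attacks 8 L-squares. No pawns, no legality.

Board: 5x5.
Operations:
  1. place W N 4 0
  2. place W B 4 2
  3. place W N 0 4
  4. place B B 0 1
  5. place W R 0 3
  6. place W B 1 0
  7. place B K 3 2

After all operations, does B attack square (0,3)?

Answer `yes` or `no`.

Op 1: place WN@(4,0)
Op 2: place WB@(4,2)
Op 3: place WN@(0,4)
Op 4: place BB@(0,1)
Op 5: place WR@(0,3)
Op 6: place WB@(1,0)
Op 7: place BK@(3,2)
Per-piece attacks for B:
  BB@(0,1): attacks (1,2) (2,3) (3,4) (1,0) [ray(1,-1) blocked at (1,0)]
  BK@(3,2): attacks (3,3) (3,1) (4,2) (2,2) (4,3) (4,1) (2,3) (2,1)
B attacks (0,3): no

Answer: no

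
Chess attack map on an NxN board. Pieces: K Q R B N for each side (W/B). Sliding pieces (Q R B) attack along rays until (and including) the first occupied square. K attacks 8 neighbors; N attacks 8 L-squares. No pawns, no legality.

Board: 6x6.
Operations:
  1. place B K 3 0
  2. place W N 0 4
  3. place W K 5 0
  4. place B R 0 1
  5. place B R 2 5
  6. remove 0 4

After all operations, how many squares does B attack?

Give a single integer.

Answer: 19

Derivation:
Op 1: place BK@(3,0)
Op 2: place WN@(0,4)
Op 3: place WK@(5,0)
Op 4: place BR@(0,1)
Op 5: place BR@(2,5)
Op 6: remove (0,4)
Per-piece attacks for B:
  BR@(0,1): attacks (0,2) (0,3) (0,4) (0,5) (0,0) (1,1) (2,1) (3,1) (4,1) (5,1)
  BR@(2,5): attacks (2,4) (2,3) (2,2) (2,1) (2,0) (3,5) (4,5) (5,5) (1,5) (0,5)
  BK@(3,0): attacks (3,1) (4,0) (2,0) (4,1) (2,1)
Union (19 distinct): (0,0) (0,2) (0,3) (0,4) (0,5) (1,1) (1,5) (2,0) (2,1) (2,2) (2,3) (2,4) (3,1) (3,5) (4,0) (4,1) (4,5) (5,1) (5,5)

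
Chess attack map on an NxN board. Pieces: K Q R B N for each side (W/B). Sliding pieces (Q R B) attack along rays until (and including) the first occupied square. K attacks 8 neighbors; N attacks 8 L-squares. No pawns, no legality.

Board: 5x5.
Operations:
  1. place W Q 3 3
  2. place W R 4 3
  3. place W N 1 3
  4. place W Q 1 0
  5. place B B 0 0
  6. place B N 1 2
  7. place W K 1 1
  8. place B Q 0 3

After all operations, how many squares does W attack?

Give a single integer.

Answer: 22

Derivation:
Op 1: place WQ@(3,3)
Op 2: place WR@(4,3)
Op 3: place WN@(1,3)
Op 4: place WQ@(1,0)
Op 5: place BB@(0,0)
Op 6: place BN@(1,2)
Op 7: place WK@(1,1)
Op 8: place BQ@(0,3)
Per-piece attacks for W:
  WQ@(1,0): attacks (1,1) (2,0) (3,0) (4,0) (0,0) (2,1) (3,2) (4,3) (0,1) [ray(0,1) blocked at (1,1); ray(-1,0) blocked at (0,0); ray(1,1) blocked at (4,3)]
  WK@(1,1): attacks (1,2) (1,0) (2,1) (0,1) (2,2) (2,0) (0,2) (0,0)
  WN@(1,3): attacks (3,4) (2,1) (3,2) (0,1)
  WQ@(3,3): attacks (3,4) (3,2) (3,1) (3,0) (4,3) (2,3) (1,3) (4,4) (4,2) (2,4) (2,2) (1,1) [ray(1,0) blocked at (4,3); ray(-1,0) blocked at (1,3); ray(-1,-1) blocked at (1,1)]
  WR@(4,3): attacks (4,4) (4,2) (4,1) (4,0) (3,3) [ray(-1,0) blocked at (3,3)]
Union (22 distinct): (0,0) (0,1) (0,2) (1,0) (1,1) (1,2) (1,3) (2,0) (2,1) (2,2) (2,3) (2,4) (3,0) (3,1) (3,2) (3,3) (3,4) (4,0) (4,1) (4,2) (4,3) (4,4)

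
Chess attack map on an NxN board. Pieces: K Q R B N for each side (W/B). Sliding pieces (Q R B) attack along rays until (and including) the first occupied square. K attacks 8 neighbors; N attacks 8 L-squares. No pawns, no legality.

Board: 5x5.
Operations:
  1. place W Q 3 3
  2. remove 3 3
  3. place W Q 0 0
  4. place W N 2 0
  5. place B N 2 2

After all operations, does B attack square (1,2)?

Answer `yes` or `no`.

Op 1: place WQ@(3,3)
Op 2: remove (3,3)
Op 3: place WQ@(0,0)
Op 4: place WN@(2,0)
Op 5: place BN@(2,2)
Per-piece attacks for B:
  BN@(2,2): attacks (3,4) (4,3) (1,4) (0,3) (3,0) (4,1) (1,0) (0,1)
B attacks (1,2): no

Answer: no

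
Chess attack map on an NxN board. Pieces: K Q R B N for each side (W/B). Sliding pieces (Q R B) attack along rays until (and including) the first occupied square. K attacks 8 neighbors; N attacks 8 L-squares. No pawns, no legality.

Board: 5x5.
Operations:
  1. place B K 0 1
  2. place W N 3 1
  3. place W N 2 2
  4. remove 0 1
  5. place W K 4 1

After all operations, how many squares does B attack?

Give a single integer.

Answer: 0

Derivation:
Op 1: place BK@(0,1)
Op 2: place WN@(3,1)
Op 3: place WN@(2,2)
Op 4: remove (0,1)
Op 5: place WK@(4,1)
Per-piece attacks for B:
Union (0 distinct): (none)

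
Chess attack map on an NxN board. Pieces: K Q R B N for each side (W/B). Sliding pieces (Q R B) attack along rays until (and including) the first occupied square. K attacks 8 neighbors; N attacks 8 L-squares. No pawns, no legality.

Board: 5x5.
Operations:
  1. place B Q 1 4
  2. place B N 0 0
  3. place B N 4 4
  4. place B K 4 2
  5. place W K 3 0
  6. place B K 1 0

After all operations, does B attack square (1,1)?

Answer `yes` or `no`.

Answer: yes

Derivation:
Op 1: place BQ@(1,4)
Op 2: place BN@(0,0)
Op 3: place BN@(4,4)
Op 4: place BK@(4,2)
Op 5: place WK@(3,0)
Op 6: place BK@(1,0)
Per-piece attacks for B:
  BN@(0,0): attacks (1,2) (2,1)
  BK@(1,0): attacks (1,1) (2,0) (0,0) (2,1) (0,1)
  BQ@(1,4): attacks (1,3) (1,2) (1,1) (1,0) (2,4) (3,4) (4,4) (0,4) (2,3) (3,2) (4,1) (0,3) [ray(0,-1) blocked at (1,0); ray(1,0) blocked at (4,4)]
  BK@(4,2): attacks (4,3) (4,1) (3,2) (3,3) (3,1)
  BN@(4,4): attacks (3,2) (2,3)
B attacks (1,1): yes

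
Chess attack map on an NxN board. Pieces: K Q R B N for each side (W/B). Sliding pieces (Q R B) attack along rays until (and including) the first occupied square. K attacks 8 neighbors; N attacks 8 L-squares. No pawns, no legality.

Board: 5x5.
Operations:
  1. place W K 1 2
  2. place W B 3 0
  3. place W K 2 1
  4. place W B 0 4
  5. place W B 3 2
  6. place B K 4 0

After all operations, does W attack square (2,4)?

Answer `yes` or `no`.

Op 1: place WK@(1,2)
Op 2: place WB@(3,0)
Op 3: place WK@(2,1)
Op 4: place WB@(0,4)
Op 5: place WB@(3,2)
Op 6: place BK@(4,0)
Per-piece attacks for W:
  WB@(0,4): attacks (1,3) (2,2) (3,1) (4,0) [ray(1,-1) blocked at (4,0)]
  WK@(1,2): attacks (1,3) (1,1) (2,2) (0,2) (2,3) (2,1) (0,3) (0,1)
  WK@(2,1): attacks (2,2) (2,0) (3,1) (1,1) (3,2) (3,0) (1,2) (1,0)
  WB@(3,0): attacks (4,1) (2,1) [ray(-1,1) blocked at (2,1)]
  WB@(3,2): attacks (4,3) (4,1) (2,3) (1,4) (2,1) [ray(-1,-1) blocked at (2,1)]
W attacks (2,4): no

Answer: no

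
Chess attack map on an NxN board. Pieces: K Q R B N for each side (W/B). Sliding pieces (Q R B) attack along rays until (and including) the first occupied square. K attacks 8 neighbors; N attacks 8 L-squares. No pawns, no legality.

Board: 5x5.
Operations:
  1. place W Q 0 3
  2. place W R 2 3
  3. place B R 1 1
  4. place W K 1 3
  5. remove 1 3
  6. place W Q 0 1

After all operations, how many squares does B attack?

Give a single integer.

Answer: 8

Derivation:
Op 1: place WQ@(0,3)
Op 2: place WR@(2,3)
Op 3: place BR@(1,1)
Op 4: place WK@(1,3)
Op 5: remove (1,3)
Op 6: place WQ@(0,1)
Per-piece attacks for B:
  BR@(1,1): attacks (1,2) (1,3) (1,4) (1,0) (2,1) (3,1) (4,1) (0,1) [ray(-1,0) blocked at (0,1)]
Union (8 distinct): (0,1) (1,0) (1,2) (1,3) (1,4) (2,1) (3,1) (4,1)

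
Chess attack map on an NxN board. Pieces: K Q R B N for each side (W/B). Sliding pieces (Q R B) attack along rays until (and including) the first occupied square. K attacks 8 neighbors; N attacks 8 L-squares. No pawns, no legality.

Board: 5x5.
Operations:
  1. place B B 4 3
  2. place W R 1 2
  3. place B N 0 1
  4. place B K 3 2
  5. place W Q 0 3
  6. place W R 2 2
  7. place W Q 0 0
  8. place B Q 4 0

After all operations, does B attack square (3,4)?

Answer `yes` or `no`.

Op 1: place BB@(4,3)
Op 2: place WR@(1,2)
Op 3: place BN@(0,1)
Op 4: place BK@(3,2)
Op 5: place WQ@(0,3)
Op 6: place WR@(2,2)
Op 7: place WQ@(0,0)
Op 8: place BQ@(4,0)
Per-piece attacks for B:
  BN@(0,1): attacks (1,3) (2,2) (2,0)
  BK@(3,2): attacks (3,3) (3,1) (4,2) (2,2) (4,3) (4,1) (2,3) (2,1)
  BQ@(4,0): attacks (4,1) (4,2) (4,3) (3,0) (2,0) (1,0) (0,0) (3,1) (2,2) [ray(0,1) blocked at (4,3); ray(-1,0) blocked at (0,0); ray(-1,1) blocked at (2,2)]
  BB@(4,3): attacks (3,4) (3,2) [ray(-1,-1) blocked at (3,2)]
B attacks (3,4): yes

Answer: yes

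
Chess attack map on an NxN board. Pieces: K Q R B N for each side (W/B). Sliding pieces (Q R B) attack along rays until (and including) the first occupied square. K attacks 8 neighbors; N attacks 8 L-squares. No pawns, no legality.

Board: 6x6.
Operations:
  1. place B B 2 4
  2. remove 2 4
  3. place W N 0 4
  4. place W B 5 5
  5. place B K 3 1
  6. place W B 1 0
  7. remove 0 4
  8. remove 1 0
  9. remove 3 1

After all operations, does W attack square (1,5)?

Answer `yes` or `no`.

Op 1: place BB@(2,4)
Op 2: remove (2,4)
Op 3: place WN@(0,4)
Op 4: place WB@(5,5)
Op 5: place BK@(3,1)
Op 6: place WB@(1,0)
Op 7: remove (0,4)
Op 8: remove (1,0)
Op 9: remove (3,1)
Per-piece attacks for W:
  WB@(5,5): attacks (4,4) (3,3) (2,2) (1,1) (0,0)
W attacks (1,5): no

Answer: no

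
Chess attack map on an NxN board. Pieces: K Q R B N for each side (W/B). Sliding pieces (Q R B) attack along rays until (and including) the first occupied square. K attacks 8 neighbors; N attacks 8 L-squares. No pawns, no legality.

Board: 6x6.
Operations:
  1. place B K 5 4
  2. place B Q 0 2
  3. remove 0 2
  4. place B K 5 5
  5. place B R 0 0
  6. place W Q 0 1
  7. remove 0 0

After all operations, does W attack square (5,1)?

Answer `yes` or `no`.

Answer: yes

Derivation:
Op 1: place BK@(5,4)
Op 2: place BQ@(0,2)
Op 3: remove (0,2)
Op 4: place BK@(5,5)
Op 5: place BR@(0,0)
Op 6: place WQ@(0,1)
Op 7: remove (0,0)
Per-piece attacks for W:
  WQ@(0,1): attacks (0,2) (0,3) (0,4) (0,5) (0,0) (1,1) (2,1) (3,1) (4,1) (5,1) (1,2) (2,3) (3,4) (4,5) (1,0)
W attacks (5,1): yes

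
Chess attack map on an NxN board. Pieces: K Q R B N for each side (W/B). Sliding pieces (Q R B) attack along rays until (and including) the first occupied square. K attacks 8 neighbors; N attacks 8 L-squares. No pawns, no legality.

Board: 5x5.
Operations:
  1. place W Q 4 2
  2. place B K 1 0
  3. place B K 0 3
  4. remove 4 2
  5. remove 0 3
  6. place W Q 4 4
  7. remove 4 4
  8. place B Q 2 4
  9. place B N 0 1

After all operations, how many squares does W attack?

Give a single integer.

Op 1: place WQ@(4,2)
Op 2: place BK@(1,0)
Op 3: place BK@(0,3)
Op 4: remove (4,2)
Op 5: remove (0,3)
Op 6: place WQ@(4,4)
Op 7: remove (4,4)
Op 8: place BQ@(2,4)
Op 9: place BN@(0,1)
Per-piece attacks for W:
Union (0 distinct): (none)

Answer: 0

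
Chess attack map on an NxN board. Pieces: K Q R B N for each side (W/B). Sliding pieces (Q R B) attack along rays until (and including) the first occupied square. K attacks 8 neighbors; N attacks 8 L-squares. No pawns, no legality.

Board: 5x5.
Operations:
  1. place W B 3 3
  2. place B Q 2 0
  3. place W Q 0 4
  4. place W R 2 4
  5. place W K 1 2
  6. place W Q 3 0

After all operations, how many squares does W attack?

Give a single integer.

Op 1: place WB@(3,3)
Op 2: place BQ@(2,0)
Op 3: place WQ@(0,4)
Op 4: place WR@(2,4)
Op 5: place WK@(1,2)
Op 6: place WQ@(3,0)
Per-piece attacks for W:
  WQ@(0,4): attacks (0,3) (0,2) (0,1) (0,0) (1,4) (2,4) (1,3) (2,2) (3,1) (4,0) [ray(1,0) blocked at (2,4)]
  WK@(1,2): attacks (1,3) (1,1) (2,2) (0,2) (2,3) (2,1) (0,3) (0,1)
  WR@(2,4): attacks (2,3) (2,2) (2,1) (2,0) (3,4) (4,4) (1,4) (0,4) [ray(0,-1) blocked at (2,0); ray(-1,0) blocked at (0,4)]
  WQ@(3,0): attacks (3,1) (3,2) (3,3) (4,0) (2,0) (4,1) (2,1) (1,2) [ray(0,1) blocked at (3,3); ray(-1,0) blocked at (2,0); ray(-1,1) blocked at (1,2)]
  WB@(3,3): attacks (4,4) (4,2) (2,4) (2,2) (1,1) (0,0) [ray(-1,1) blocked at (2,4)]
Union (22 distinct): (0,0) (0,1) (0,2) (0,3) (0,4) (1,1) (1,2) (1,3) (1,4) (2,0) (2,1) (2,2) (2,3) (2,4) (3,1) (3,2) (3,3) (3,4) (4,0) (4,1) (4,2) (4,4)

Answer: 22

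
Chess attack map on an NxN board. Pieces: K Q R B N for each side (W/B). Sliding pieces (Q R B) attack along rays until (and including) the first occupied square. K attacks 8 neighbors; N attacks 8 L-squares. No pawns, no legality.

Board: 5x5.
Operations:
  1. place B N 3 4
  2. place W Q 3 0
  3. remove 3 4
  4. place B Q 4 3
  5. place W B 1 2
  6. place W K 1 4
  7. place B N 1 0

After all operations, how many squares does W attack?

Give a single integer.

Answer: 17

Derivation:
Op 1: place BN@(3,4)
Op 2: place WQ@(3,0)
Op 3: remove (3,4)
Op 4: place BQ@(4,3)
Op 5: place WB@(1,2)
Op 6: place WK@(1,4)
Op 7: place BN@(1,0)
Per-piece attacks for W:
  WB@(1,2): attacks (2,3) (3,4) (2,1) (3,0) (0,3) (0,1) [ray(1,-1) blocked at (3,0)]
  WK@(1,4): attacks (1,3) (2,4) (0,4) (2,3) (0,3)
  WQ@(3,0): attacks (3,1) (3,2) (3,3) (3,4) (4,0) (2,0) (1,0) (4,1) (2,1) (1,2) [ray(-1,0) blocked at (1,0); ray(-1,1) blocked at (1,2)]
Union (17 distinct): (0,1) (0,3) (0,4) (1,0) (1,2) (1,3) (2,0) (2,1) (2,3) (2,4) (3,0) (3,1) (3,2) (3,3) (3,4) (4,0) (4,1)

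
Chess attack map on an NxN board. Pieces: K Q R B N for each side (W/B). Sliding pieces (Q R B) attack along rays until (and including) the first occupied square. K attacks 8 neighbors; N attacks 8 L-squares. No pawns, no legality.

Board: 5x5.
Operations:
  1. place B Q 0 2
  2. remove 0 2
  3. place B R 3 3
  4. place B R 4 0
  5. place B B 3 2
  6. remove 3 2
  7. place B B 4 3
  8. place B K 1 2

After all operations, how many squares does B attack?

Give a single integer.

Answer: 18

Derivation:
Op 1: place BQ@(0,2)
Op 2: remove (0,2)
Op 3: place BR@(3,3)
Op 4: place BR@(4,0)
Op 5: place BB@(3,2)
Op 6: remove (3,2)
Op 7: place BB@(4,3)
Op 8: place BK@(1,2)
Per-piece attacks for B:
  BK@(1,2): attacks (1,3) (1,1) (2,2) (0,2) (2,3) (2,1) (0,3) (0,1)
  BR@(3,3): attacks (3,4) (3,2) (3,1) (3,0) (4,3) (2,3) (1,3) (0,3) [ray(1,0) blocked at (4,3)]
  BR@(4,0): attacks (4,1) (4,2) (4,3) (3,0) (2,0) (1,0) (0,0) [ray(0,1) blocked at (4,3)]
  BB@(4,3): attacks (3,4) (3,2) (2,1) (1,0)
Union (18 distinct): (0,0) (0,1) (0,2) (0,3) (1,0) (1,1) (1,3) (2,0) (2,1) (2,2) (2,3) (3,0) (3,1) (3,2) (3,4) (4,1) (4,2) (4,3)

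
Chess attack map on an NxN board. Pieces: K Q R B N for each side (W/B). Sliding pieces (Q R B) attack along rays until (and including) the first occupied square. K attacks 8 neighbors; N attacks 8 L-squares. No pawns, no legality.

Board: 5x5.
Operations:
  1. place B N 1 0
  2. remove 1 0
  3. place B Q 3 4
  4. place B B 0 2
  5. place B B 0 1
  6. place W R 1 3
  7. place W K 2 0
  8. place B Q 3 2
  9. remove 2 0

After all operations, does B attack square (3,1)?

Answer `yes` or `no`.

Answer: yes

Derivation:
Op 1: place BN@(1,0)
Op 2: remove (1,0)
Op 3: place BQ@(3,4)
Op 4: place BB@(0,2)
Op 5: place BB@(0,1)
Op 6: place WR@(1,3)
Op 7: place WK@(2,0)
Op 8: place BQ@(3,2)
Op 9: remove (2,0)
Per-piece attacks for B:
  BB@(0,1): attacks (1,2) (2,3) (3,4) (1,0) [ray(1,1) blocked at (3,4)]
  BB@(0,2): attacks (1,3) (1,1) (2,0) [ray(1,1) blocked at (1,3)]
  BQ@(3,2): attacks (3,3) (3,4) (3,1) (3,0) (4,2) (2,2) (1,2) (0,2) (4,3) (4,1) (2,3) (1,4) (2,1) (1,0) [ray(0,1) blocked at (3,4); ray(-1,0) blocked at (0,2)]
  BQ@(3,4): attacks (3,3) (3,2) (4,4) (2,4) (1,4) (0,4) (4,3) (2,3) (1,2) (0,1) [ray(0,-1) blocked at (3,2); ray(-1,-1) blocked at (0,1)]
B attacks (3,1): yes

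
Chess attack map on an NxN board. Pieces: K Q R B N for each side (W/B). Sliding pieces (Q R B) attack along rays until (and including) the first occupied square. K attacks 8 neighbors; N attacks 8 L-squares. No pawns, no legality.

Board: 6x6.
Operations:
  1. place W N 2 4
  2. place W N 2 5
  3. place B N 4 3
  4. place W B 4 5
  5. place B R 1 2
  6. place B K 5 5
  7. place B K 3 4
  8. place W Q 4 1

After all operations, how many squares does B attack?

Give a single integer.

Answer: 22

Derivation:
Op 1: place WN@(2,4)
Op 2: place WN@(2,5)
Op 3: place BN@(4,3)
Op 4: place WB@(4,5)
Op 5: place BR@(1,2)
Op 6: place BK@(5,5)
Op 7: place BK@(3,4)
Op 8: place WQ@(4,1)
Per-piece attacks for B:
  BR@(1,2): attacks (1,3) (1,4) (1,5) (1,1) (1,0) (2,2) (3,2) (4,2) (5,2) (0,2)
  BK@(3,4): attacks (3,5) (3,3) (4,4) (2,4) (4,5) (4,3) (2,5) (2,3)
  BN@(4,3): attacks (5,5) (3,5) (2,4) (5,1) (3,1) (2,2)
  BK@(5,5): attacks (5,4) (4,5) (4,4)
Union (22 distinct): (0,2) (1,0) (1,1) (1,3) (1,4) (1,5) (2,2) (2,3) (2,4) (2,5) (3,1) (3,2) (3,3) (3,5) (4,2) (4,3) (4,4) (4,5) (5,1) (5,2) (5,4) (5,5)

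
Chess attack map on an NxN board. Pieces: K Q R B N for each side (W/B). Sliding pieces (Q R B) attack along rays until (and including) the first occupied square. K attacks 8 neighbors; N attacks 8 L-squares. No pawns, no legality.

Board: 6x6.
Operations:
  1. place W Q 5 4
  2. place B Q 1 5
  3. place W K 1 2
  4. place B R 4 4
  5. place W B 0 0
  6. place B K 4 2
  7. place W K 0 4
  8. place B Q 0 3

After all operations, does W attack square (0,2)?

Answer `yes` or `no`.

Op 1: place WQ@(5,4)
Op 2: place BQ@(1,5)
Op 3: place WK@(1,2)
Op 4: place BR@(4,4)
Op 5: place WB@(0,0)
Op 6: place BK@(4,2)
Op 7: place WK@(0,4)
Op 8: place BQ@(0,3)
Per-piece attacks for W:
  WB@(0,0): attacks (1,1) (2,2) (3,3) (4,4) [ray(1,1) blocked at (4,4)]
  WK@(0,4): attacks (0,5) (0,3) (1,4) (1,5) (1,3)
  WK@(1,2): attacks (1,3) (1,1) (2,2) (0,2) (2,3) (2,1) (0,3) (0,1)
  WQ@(5,4): attacks (5,5) (5,3) (5,2) (5,1) (5,0) (4,4) (4,5) (4,3) (3,2) (2,1) (1,0) [ray(-1,0) blocked at (4,4)]
W attacks (0,2): yes

Answer: yes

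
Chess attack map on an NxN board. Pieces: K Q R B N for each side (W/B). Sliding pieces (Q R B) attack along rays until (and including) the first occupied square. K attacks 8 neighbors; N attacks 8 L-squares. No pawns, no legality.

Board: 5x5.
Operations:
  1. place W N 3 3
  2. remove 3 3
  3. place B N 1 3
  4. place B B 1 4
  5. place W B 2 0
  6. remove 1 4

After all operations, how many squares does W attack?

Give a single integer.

Answer: 4

Derivation:
Op 1: place WN@(3,3)
Op 2: remove (3,3)
Op 3: place BN@(1,3)
Op 4: place BB@(1,4)
Op 5: place WB@(2,0)
Op 6: remove (1,4)
Per-piece attacks for W:
  WB@(2,0): attacks (3,1) (4,2) (1,1) (0,2)
Union (4 distinct): (0,2) (1,1) (3,1) (4,2)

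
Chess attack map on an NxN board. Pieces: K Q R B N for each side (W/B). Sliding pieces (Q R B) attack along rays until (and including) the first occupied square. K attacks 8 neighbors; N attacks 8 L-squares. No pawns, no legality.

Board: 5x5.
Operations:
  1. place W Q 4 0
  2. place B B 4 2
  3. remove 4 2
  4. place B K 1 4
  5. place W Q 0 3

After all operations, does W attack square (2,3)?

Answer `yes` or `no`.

Answer: yes

Derivation:
Op 1: place WQ@(4,0)
Op 2: place BB@(4,2)
Op 3: remove (4,2)
Op 4: place BK@(1,4)
Op 5: place WQ@(0,3)
Per-piece attacks for W:
  WQ@(0,3): attacks (0,4) (0,2) (0,1) (0,0) (1,3) (2,3) (3,3) (4,3) (1,4) (1,2) (2,1) (3,0) [ray(1,1) blocked at (1,4)]
  WQ@(4,0): attacks (4,1) (4,2) (4,3) (4,4) (3,0) (2,0) (1,0) (0,0) (3,1) (2,2) (1,3) (0,4)
W attacks (2,3): yes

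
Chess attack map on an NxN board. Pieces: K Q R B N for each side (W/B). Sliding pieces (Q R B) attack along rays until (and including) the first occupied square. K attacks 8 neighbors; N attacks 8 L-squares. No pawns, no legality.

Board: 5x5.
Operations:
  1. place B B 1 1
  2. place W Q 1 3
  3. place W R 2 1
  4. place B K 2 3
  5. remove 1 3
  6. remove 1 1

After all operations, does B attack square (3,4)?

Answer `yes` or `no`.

Answer: yes

Derivation:
Op 1: place BB@(1,1)
Op 2: place WQ@(1,3)
Op 3: place WR@(2,1)
Op 4: place BK@(2,3)
Op 5: remove (1,3)
Op 6: remove (1,1)
Per-piece attacks for B:
  BK@(2,3): attacks (2,4) (2,2) (3,3) (1,3) (3,4) (3,2) (1,4) (1,2)
B attacks (3,4): yes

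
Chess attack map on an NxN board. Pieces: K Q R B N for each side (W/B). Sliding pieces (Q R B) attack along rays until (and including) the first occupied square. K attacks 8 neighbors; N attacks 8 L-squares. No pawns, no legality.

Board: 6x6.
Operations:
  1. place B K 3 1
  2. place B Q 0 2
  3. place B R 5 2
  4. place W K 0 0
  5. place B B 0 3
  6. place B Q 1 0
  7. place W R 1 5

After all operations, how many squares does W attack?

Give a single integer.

Op 1: place BK@(3,1)
Op 2: place BQ@(0,2)
Op 3: place BR@(5,2)
Op 4: place WK@(0,0)
Op 5: place BB@(0,3)
Op 6: place BQ@(1,0)
Op 7: place WR@(1,5)
Per-piece attacks for W:
  WK@(0,0): attacks (0,1) (1,0) (1,1)
  WR@(1,5): attacks (1,4) (1,3) (1,2) (1,1) (1,0) (2,5) (3,5) (4,5) (5,5) (0,5) [ray(0,-1) blocked at (1,0)]
Union (11 distinct): (0,1) (0,5) (1,0) (1,1) (1,2) (1,3) (1,4) (2,5) (3,5) (4,5) (5,5)

Answer: 11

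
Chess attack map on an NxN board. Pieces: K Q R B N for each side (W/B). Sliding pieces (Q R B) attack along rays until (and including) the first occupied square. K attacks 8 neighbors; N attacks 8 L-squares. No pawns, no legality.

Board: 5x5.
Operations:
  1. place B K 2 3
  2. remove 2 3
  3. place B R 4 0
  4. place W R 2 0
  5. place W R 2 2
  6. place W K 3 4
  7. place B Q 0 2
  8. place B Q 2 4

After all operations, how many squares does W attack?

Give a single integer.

Answer: 16

Derivation:
Op 1: place BK@(2,3)
Op 2: remove (2,3)
Op 3: place BR@(4,0)
Op 4: place WR@(2,0)
Op 5: place WR@(2,2)
Op 6: place WK@(3,4)
Op 7: place BQ@(0,2)
Op 8: place BQ@(2,4)
Per-piece attacks for W:
  WR@(2,0): attacks (2,1) (2,2) (3,0) (4,0) (1,0) (0,0) [ray(0,1) blocked at (2,2); ray(1,0) blocked at (4,0)]
  WR@(2,2): attacks (2,3) (2,4) (2,1) (2,0) (3,2) (4,2) (1,2) (0,2) [ray(0,1) blocked at (2,4); ray(0,-1) blocked at (2,0); ray(-1,0) blocked at (0,2)]
  WK@(3,4): attacks (3,3) (4,4) (2,4) (4,3) (2,3)
Union (16 distinct): (0,0) (0,2) (1,0) (1,2) (2,0) (2,1) (2,2) (2,3) (2,4) (3,0) (3,2) (3,3) (4,0) (4,2) (4,3) (4,4)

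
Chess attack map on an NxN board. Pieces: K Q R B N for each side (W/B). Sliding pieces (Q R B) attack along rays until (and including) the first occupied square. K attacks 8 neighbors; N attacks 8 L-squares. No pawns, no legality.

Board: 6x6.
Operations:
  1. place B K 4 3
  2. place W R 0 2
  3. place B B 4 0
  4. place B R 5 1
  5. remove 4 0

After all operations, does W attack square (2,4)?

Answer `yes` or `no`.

Op 1: place BK@(4,3)
Op 2: place WR@(0,2)
Op 3: place BB@(4,0)
Op 4: place BR@(5,1)
Op 5: remove (4,0)
Per-piece attacks for W:
  WR@(0,2): attacks (0,3) (0,4) (0,5) (0,1) (0,0) (1,2) (2,2) (3,2) (4,2) (5,2)
W attacks (2,4): no

Answer: no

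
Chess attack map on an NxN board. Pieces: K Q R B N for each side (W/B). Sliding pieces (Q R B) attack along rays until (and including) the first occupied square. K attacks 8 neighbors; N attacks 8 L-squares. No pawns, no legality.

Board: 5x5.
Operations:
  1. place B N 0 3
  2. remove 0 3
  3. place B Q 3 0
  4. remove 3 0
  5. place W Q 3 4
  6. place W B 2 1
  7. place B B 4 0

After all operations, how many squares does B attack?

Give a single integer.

Op 1: place BN@(0,3)
Op 2: remove (0,3)
Op 3: place BQ@(3,0)
Op 4: remove (3,0)
Op 5: place WQ@(3,4)
Op 6: place WB@(2,1)
Op 7: place BB@(4,0)
Per-piece attacks for B:
  BB@(4,0): attacks (3,1) (2,2) (1,3) (0,4)
Union (4 distinct): (0,4) (1,3) (2,2) (3,1)

Answer: 4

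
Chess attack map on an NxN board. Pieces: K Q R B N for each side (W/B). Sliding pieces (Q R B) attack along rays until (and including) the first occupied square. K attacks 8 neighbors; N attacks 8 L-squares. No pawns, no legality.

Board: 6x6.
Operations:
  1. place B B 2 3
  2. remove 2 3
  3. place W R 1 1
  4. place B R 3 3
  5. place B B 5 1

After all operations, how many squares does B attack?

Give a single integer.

Op 1: place BB@(2,3)
Op 2: remove (2,3)
Op 3: place WR@(1,1)
Op 4: place BR@(3,3)
Op 5: place BB@(5,1)
Per-piece attacks for B:
  BR@(3,3): attacks (3,4) (3,5) (3,2) (3,1) (3,0) (4,3) (5,3) (2,3) (1,3) (0,3)
  BB@(5,1): attacks (4,2) (3,3) (4,0) [ray(-1,1) blocked at (3,3)]
Union (13 distinct): (0,3) (1,3) (2,3) (3,0) (3,1) (3,2) (3,3) (3,4) (3,5) (4,0) (4,2) (4,3) (5,3)

Answer: 13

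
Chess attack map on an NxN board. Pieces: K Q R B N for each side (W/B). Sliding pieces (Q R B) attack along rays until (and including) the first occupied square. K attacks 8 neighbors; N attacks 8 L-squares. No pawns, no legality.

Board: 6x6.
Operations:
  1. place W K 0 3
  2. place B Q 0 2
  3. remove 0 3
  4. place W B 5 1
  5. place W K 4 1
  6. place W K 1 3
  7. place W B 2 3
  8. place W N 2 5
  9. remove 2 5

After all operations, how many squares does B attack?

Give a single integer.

Answer: 13

Derivation:
Op 1: place WK@(0,3)
Op 2: place BQ@(0,2)
Op 3: remove (0,3)
Op 4: place WB@(5,1)
Op 5: place WK@(4,1)
Op 6: place WK@(1,3)
Op 7: place WB@(2,3)
Op 8: place WN@(2,5)
Op 9: remove (2,5)
Per-piece attacks for B:
  BQ@(0,2): attacks (0,3) (0,4) (0,5) (0,1) (0,0) (1,2) (2,2) (3,2) (4,2) (5,2) (1,3) (1,1) (2,0) [ray(1,1) blocked at (1,3)]
Union (13 distinct): (0,0) (0,1) (0,3) (0,4) (0,5) (1,1) (1,2) (1,3) (2,0) (2,2) (3,2) (4,2) (5,2)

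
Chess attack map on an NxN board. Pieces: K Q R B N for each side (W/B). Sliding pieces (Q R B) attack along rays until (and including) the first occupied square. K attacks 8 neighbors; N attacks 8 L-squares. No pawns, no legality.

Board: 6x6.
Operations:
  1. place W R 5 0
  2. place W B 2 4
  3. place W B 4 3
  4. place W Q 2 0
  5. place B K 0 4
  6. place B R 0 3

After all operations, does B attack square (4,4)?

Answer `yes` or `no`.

Op 1: place WR@(5,0)
Op 2: place WB@(2,4)
Op 3: place WB@(4,3)
Op 4: place WQ@(2,0)
Op 5: place BK@(0,4)
Op 6: place BR@(0,3)
Per-piece attacks for B:
  BR@(0,3): attacks (0,4) (0,2) (0,1) (0,0) (1,3) (2,3) (3,3) (4,3) [ray(0,1) blocked at (0,4); ray(1,0) blocked at (4,3)]
  BK@(0,4): attacks (0,5) (0,3) (1,4) (1,5) (1,3)
B attacks (4,4): no

Answer: no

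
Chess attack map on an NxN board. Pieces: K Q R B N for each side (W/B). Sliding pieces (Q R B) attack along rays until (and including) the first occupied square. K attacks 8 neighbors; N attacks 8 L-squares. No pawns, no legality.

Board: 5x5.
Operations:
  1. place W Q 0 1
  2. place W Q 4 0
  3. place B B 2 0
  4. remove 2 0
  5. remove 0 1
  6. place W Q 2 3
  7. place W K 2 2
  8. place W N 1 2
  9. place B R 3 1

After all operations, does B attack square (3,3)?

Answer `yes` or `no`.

Answer: yes

Derivation:
Op 1: place WQ@(0,1)
Op 2: place WQ@(4,0)
Op 3: place BB@(2,0)
Op 4: remove (2,0)
Op 5: remove (0,1)
Op 6: place WQ@(2,3)
Op 7: place WK@(2,2)
Op 8: place WN@(1,2)
Op 9: place BR@(3,1)
Per-piece attacks for B:
  BR@(3,1): attacks (3,2) (3,3) (3,4) (3,0) (4,1) (2,1) (1,1) (0,1)
B attacks (3,3): yes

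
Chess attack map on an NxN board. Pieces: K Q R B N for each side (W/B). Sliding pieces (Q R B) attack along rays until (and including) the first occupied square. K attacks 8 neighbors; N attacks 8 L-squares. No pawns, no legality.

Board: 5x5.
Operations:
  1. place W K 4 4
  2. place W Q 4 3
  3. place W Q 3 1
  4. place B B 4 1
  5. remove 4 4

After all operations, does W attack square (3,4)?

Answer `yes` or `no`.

Op 1: place WK@(4,4)
Op 2: place WQ@(4,3)
Op 3: place WQ@(3,1)
Op 4: place BB@(4,1)
Op 5: remove (4,4)
Per-piece attacks for W:
  WQ@(3,1): attacks (3,2) (3,3) (3,4) (3,0) (4,1) (2,1) (1,1) (0,1) (4,2) (4,0) (2,2) (1,3) (0,4) (2,0) [ray(1,0) blocked at (4,1)]
  WQ@(4,3): attacks (4,4) (4,2) (4,1) (3,3) (2,3) (1,3) (0,3) (3,4) (3,2) (2,1) (1,0) [ray(0,-1) blocked at (4,1)]
W attacks (3,4): yes

Answer: yes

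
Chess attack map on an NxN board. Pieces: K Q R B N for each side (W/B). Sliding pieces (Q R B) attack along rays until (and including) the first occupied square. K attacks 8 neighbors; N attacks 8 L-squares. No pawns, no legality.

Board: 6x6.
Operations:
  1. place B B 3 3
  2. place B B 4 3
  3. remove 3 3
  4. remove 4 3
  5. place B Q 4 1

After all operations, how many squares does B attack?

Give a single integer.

Answer: 17

Derivation:
Op 1: place BB@(3,3)
Op 2: place BB@(4,3)
Op 3: remove (3,3)
Op 4: remove (4,3)
Op 5: place BQ@(4,1)
Per-piece attacks for B:
  BQ@(4,1): attacks (4,2) (4,3) (4,4) (4,5) (4,0) (5,1) (3,1) (2,1) (1,1) (0,1) (5,2) (5,0) (3,2) (2,3) (1,4) (0,5) (3,0)
Union (17 distinct): (0,1) (0,5) (1,1) (1,4) (2,1) (2,3) (3,0) (3,1) (3,2) (4,0) (4,2) (4,3) (4,4) (4,5) (5,0) (5,1) (5,2)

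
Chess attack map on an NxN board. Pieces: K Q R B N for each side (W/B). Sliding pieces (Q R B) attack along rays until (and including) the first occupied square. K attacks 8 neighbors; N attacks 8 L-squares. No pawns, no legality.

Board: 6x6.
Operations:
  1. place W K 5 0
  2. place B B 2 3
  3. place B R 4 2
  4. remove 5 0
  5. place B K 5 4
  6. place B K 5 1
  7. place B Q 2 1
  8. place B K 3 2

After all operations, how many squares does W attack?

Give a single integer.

Op 1: place WK@(5,0)
Op 2: place BB@(2,3)
Op 3: place BR@(4,2)
Op 4: remove (5,0)
Op 5: place BK@(5,4)
Op 6: place BK@(5,1)
Op 7: place BQ@(2,1)
Op 8: place BK@(3,2)
Per-piece attacks for W:
Union (0 distinct): (none)

Answer: 0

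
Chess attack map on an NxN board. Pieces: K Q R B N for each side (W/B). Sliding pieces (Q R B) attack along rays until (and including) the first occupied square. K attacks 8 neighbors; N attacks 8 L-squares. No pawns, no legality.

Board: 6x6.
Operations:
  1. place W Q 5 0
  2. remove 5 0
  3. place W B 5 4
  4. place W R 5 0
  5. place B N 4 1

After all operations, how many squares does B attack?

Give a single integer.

Answer: 4

Derivation:
Op 1: place WQ@(5,0)
Op 2: remove (5,0)
Op 3: place WB@(5,4)
Op 4: place WR@(5,0)
Op 5: place BN@(4,1)
Per-piece attacks for B:
  BN@(4,1): attacks (5,3) (3,3) (2,2) (2,0)
Union (4 distinct): (2,0) (2,2) (3,3) (5,3)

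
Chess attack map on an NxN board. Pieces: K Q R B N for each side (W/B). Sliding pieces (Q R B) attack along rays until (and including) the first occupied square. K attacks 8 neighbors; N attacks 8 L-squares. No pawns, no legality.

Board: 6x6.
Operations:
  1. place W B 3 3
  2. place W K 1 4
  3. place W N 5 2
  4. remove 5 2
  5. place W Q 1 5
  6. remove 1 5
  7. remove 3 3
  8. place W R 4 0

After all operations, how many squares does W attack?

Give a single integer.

Answer: 18

Derivation:
Op 1: place WB@(3,3)
Op 2: place WK@(1,4)
Op 3: place WN@(5,2)
Op 4: remove (5,2)
Op 5: place WQ@(1,5)
Op 6: remove (1,5)
Op 7: remove (3,3)
Op 8: place WR@(4,0)
Per-piece attacks for W:
  WK@(1,4): attacks (1,5) (1,3) (2,4) (0,4) (2,5) (2,3) (0,5) (0,3)
  WR@(4,0): attacks (4,1) (4,2) (4,3) (4,4) (4,5) (5,0) (3,0) (2,0) (1,0) (0,0)
Union (18 distinct): (0,0) (0,3) (0,4) (0,5) (1,0) (1,3) (1,5) (2,0) (2,3) (2,4) (2,5) (3,0) (4,1) (4,2) (4,3) (4,4) (4,5) (5,0)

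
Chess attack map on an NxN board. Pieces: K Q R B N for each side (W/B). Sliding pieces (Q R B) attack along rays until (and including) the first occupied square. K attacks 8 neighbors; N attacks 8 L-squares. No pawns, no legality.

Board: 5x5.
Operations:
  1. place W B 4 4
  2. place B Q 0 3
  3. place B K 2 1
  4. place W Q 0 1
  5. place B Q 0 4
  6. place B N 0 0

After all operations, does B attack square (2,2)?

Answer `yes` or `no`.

Answer: yes

Derivation:
Op 1: place WB@(4,4)
Op 2: place BQ@(0,3)
Op 3: place BK@(2,1)
Op 4: place WQ@(0,1)
Op 5: place BQ@(0,4)
Op 6: place BN@(0,0)
Per-piece attacks for B:
  BN@(0,0): attacks (1,2) (2,1)
  BQ@(0,3): attacks (0,4) (0,2) (0,1) (1,3) (2,3) (3,3) (4,3) (1,4) (1,2) (2,1) [ray(0,1) blocked at (0,4); ray(0,-1) blocked at (0,1); ray(1,-1) blocked at (2,1)]
  BQ@(0,4): attacks (0,3) (1,4) (2,4) (3,4) (4,4) (1,3) (2,2) (3,1) (4,0) [ray(0,-1) blocked at (0,3); ray(1,0) blocked at (4,4)]
  BK@(2,1): attacks (2,2) (2,0) (3,1) (1,1) (3,2) (3,0) (1,2) (1,0)
B attacks (2,2): yes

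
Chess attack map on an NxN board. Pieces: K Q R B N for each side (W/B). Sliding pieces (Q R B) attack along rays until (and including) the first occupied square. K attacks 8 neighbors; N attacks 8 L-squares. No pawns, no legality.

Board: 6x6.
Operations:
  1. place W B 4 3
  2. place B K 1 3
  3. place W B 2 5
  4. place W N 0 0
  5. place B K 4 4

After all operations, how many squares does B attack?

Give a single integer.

Answer: 16

Derivation:
Op 1: place WB@(4,3)
Op 2: place BK@(1,3)
Op 3: place WB@(2,5)
Op 4: place WN@(0,0)
Op 5: place BK@(4,4)
Per-piece attacks for B:
  BK@(1,3): attacks (1,4) (1,2) (2,3) (0,3) (2,4) (2,2) (0,4) (0,2)
  BK@(4,4): attacks (4,5) (4,3) (5,4) (3,4) (5,5) (5,3) (3,5) (3,3)
Union (16 distinct): (0,2) (0,3) (0,4) (1,2) (1,4) (2,2) (2,3) (2,4) (3,3) (3,4) (3,5) (4,3) (4,5) (5,3) (5,4) (5,5)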